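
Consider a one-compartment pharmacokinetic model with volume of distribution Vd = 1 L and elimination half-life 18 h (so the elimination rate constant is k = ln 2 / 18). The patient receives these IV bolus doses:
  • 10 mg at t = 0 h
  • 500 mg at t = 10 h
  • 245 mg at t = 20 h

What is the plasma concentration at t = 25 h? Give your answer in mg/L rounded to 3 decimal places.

k = ln 2 / 18 = 0.03851 per h
Dose 1 (10 mg at t=0 h): 10·exp(−0.03851·25) = 3.819 mg/L
Dose 2 (500 mg at t=10 h): 500·exp(−0.03851·15) = 280.616 mg/L
Dose 3 (245 mg at t=20 h): 245·exp(−0.03851·5) = 202.091 mg/L
C(25) = 3.819 + 280.616 + 202.091 = 486.525 mg/L

486.525 mg/L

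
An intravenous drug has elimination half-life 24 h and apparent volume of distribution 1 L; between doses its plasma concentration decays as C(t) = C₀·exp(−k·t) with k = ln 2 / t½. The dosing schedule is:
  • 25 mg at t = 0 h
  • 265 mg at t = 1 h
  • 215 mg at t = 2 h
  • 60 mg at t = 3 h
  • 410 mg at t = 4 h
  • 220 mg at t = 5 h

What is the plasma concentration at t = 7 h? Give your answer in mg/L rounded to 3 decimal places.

1066.430 mg/L

k = ln 2 / 24 = 0.02888 per h
Dose 1 (25 mg at t=0 h): 25·exp(−0.02888·7) = 20.424 mg/L
Dose 2 (265 mg at t=1 h): 265·exp(−0.02888·6) = 222.838 mg/L
Dose 3 (215 mg at t=2 h): 215·exp(−0.02888·5) = 186.090 mg/L
Dose 4 (60 mg at t=3 h): 60·exp(−0.02888·4) = 53.454 mg/L
Dose 5 (410 mg at t=4 h): 410·exp(−0.02888·3) = 375.972 mg/L
Dose 6 (220 mg at t=5 h): 220·exp(−0.02888·2) = 207.652 mg/L
C(7) = 20.424 + 222.838 + 186.090 + 53.454 + 375.972 + 207.652 = 1066.430 mg/L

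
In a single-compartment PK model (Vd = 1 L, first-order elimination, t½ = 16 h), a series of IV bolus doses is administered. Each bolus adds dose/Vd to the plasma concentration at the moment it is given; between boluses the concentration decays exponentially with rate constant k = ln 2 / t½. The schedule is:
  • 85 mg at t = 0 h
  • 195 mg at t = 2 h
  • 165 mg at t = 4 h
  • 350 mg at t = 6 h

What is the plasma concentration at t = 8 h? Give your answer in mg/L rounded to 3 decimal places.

k = ln 2 / 16 = 0.04332 per h
Dose 1 (85 mg at t=0 h): 85·exp(−0.04332·8) = 60.104 mg/L
Dose 2 (195 mg at t=2 h): 195·exp(−0.04332·6) = 150.366 mg/L
Dose 3 (165 mg at t=4 h): 165·exp(−0.04332·4) = 138.748 mg/L
Dose 4 (350 mg at t=6 h): 350·exp(−0.04332·2) = 320.951 mg/L
C(8) = 60.104 + 150.366 + 138.748 + 320.951 = 670.169 mg/L

670.169 mg/L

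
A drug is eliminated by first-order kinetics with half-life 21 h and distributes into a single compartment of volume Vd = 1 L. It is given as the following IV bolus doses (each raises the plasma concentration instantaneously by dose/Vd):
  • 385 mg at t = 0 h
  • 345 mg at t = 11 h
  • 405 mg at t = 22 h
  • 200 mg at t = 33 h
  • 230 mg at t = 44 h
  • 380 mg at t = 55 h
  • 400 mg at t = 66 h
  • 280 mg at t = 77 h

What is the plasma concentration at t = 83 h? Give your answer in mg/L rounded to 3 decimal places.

821.598 mg/L

k = ln 2 / 21 = 0.03301 per h
Dose 1 (385 mg at t=0 h): 385·exp(−0.03301·83) = 24.870 mg/L
Dose 2 (345 mg at t=11 h): 345·exp(−0.03301·72) = 32.042 mg/L
Dose 3 (405 mg at t=22 h): 405·exp(−0.03301·61) = 54.080 mg/L
Dose 4 (200 mg at t=33 h): 200·exp(−0.03301·50) = 38.397 mg/L
Dose 5 (230 mg at t=44 h): 230·exp(−0.03301·39) = 63.485 mg/L
Dose 6 (380 mg at t=55 h): 380·exp(−0.03301·28) = 150.803 mg/L
Dose 7 (400 mg at t=66 h): 400·exp(−0.03301·17) = 228.228 mg/L
Dose 8 (280 mg at t=77 h): 280·exp(−0.03301·6) = 229.694 mg/L
C(83) = 24.870 + 32.042 + 54.080 + 38.397 + 63.485 + 150.803 + 228.228 + 229.694 = 821.598 mg/L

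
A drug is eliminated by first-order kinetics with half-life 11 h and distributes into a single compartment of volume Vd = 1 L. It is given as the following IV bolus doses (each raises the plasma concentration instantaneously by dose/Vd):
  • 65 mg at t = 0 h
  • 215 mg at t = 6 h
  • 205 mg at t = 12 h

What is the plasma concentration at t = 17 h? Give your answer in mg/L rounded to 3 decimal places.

k = ln 2 / 11 = 0.06301 per h
Dose 1 (65 mg at t=0 h): 65·exp(−0.06301·17) = 22.268 mg/L
Dose 2 (215 mg at t=6 h): 215·exp(−0.06301·11) = 107.500 mg/L
Dose 3 (205 mg at t=12 h): 205·exp(−0.06301·5) = 149.597 mg/L
C(17) = 22.268 + 107.500 + 149.597 = 279.365 mg/L

279.365 mg/L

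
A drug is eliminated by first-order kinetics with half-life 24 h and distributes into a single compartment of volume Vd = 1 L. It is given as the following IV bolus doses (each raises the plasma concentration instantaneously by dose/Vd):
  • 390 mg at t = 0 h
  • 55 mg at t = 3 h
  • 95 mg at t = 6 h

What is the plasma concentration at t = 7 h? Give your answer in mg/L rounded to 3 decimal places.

459.908 mg/L

k = ln 2 / 24 = 0.02888 per h
Dose 1 (390 mg at t=0 h): 390·exp(−0.02888·7) = 318.614 mg/L
Dose 2 (55 mg at t=3 h): 55·exp(−0.02888·4) = 48.999 mg/L
Dose 3 (95 mg at t=6 h): 95·exp(−0.02888·1) = 92.296 mg/L
C(7) = 318.614 + 48.999 + 92.296 = 459.908 mg/L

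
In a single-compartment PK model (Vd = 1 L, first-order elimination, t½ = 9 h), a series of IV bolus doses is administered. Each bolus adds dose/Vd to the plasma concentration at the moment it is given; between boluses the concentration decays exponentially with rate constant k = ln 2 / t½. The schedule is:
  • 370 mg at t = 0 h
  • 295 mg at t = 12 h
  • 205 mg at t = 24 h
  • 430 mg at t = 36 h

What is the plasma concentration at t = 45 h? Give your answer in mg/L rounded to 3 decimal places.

k = ln 2 / 9 = 0.07702 per h
Dose 1 (370 mg at t=0 h): 370·exp(−0.07702·45) = 11.562 mg/L
Dose 2 (295 mg at t=12 h): 295·exp(−0.07702·33) = 23.230 mg/L
Dose 3 (205 mg at t=24 h): 205·exp(−0.07702·21) = 40.677 mg/L
Dose 4 (430 mg at t=36 h): 430·exp(−0.07702·9) = 215.000 mg/L
C(45) = 11.562 + 23.230 + 40.677 + 215.000 = 290.469 mg/L

290.469 mg/L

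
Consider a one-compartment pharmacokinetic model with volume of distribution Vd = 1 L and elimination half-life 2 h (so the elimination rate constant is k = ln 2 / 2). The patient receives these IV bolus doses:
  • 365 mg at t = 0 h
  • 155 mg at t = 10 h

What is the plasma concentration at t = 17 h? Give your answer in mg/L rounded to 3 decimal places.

k = ln 2 / 2 = 0.34657 per h
Dose 1 (365 mg at t=0 h): 365·exp(−0.34657·17) = 1.008 mg/L
Dose 2 (155 mg at t=10 h): 155·exp(−0.34657·7) = 13.700 mg/L
C(17) = 1.008 + 13.700 = 14.708 mg/L

14.708 mg/L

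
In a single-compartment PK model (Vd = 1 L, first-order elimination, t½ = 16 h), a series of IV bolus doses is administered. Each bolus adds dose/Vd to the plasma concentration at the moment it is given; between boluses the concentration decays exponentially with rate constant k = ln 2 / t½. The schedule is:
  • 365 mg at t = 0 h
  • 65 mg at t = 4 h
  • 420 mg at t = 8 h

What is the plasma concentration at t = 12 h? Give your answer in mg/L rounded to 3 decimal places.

k = ln 2 / 16 = 0.04332 per h
Dose 1 (365 mg at t=0 h): 365·exp(−0.04332·12) = 217.030 mg/L
Dose 2 (65 mg at t=4 h): 65·exp(−0.04332·8) = 45.962 mg/L
Dose 3 (420 mg at t=8 h): 420·exp(−0.04332·4) = 353.176 mg/L
C(12) = 217.030 + 45.962 + 353.176 = 616.169 mg/L

616.169 mg/L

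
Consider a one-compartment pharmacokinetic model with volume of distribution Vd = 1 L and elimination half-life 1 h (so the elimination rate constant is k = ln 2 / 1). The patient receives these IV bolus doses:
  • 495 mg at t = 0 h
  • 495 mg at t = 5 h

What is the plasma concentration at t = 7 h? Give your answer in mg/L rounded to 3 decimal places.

127.617 mg/L

k = ln 2 / 1 = 0.69315 per h
Dose 1 (495 mg at t=0 h): 495·exp(−0.69315·7) = 3.867 mg/L
Dose 2 (495 mg at t=5 h): 495·exp(−0.69315·2) = 123.750 mg/L
C(7) = 3.867 + 123.750 = 127.617 mg/L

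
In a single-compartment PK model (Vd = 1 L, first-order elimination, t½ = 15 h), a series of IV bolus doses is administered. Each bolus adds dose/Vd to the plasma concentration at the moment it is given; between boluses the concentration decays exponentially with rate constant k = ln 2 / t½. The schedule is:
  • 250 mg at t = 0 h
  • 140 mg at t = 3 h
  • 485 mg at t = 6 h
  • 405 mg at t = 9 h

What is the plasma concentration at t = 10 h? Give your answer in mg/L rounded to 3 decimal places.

k = ln 2 / 15 = 0.04621 per h
Dose 1 (250 mg at t=0 h): 250·exp(−0.04621·10) = 157.490 mg/L
Dose 2 (140 mg at t=3 h): 140·exp(−0.04621·7) = 101.309 mg/L
Dose 3 (485 mg at t=6 h): 485·exp(−0.04621·4) = 403.150 mg/L
Dose 4 (405 mg at t=9 h): 405·exp(−0.04621·1) = 386.711 mg/L
C(10) = 157.490 + 101.309 + 403.150 + 386.711 = 1048.660 mg/L

1048.660 mg/L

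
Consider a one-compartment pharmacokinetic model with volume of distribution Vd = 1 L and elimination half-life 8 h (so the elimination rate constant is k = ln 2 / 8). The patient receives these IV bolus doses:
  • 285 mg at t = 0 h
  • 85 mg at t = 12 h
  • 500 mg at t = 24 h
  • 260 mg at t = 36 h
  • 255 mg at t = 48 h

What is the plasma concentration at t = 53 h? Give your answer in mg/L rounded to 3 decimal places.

270.802 mg/L

k = ln 2 / 8 = 0.08664 per h
Dose 1 (285 mg at t=0 h): 285·exp(−0.08664·53) = 2.887 mg/L
Dose 2 (85 mg at t=12 h): 85·exp(−0.08664·41) = 2.436 mg/L
Dose 3 (500 mg at t=24 h): 500·exp(−0.08664·29) = 40.526 mg/L
Dose 4 (260 mg at t=36 h): 260·exp(−0.08664·17) = 59.605 mg/L
Dose 5 (255 mg at t=48 h): 255·exp(−0.08664·5) = 165.347 mg/L
C(53) = 2.887 + 2.436 + 40.526 + 59.605 + 165.347 = 270.802 mg/L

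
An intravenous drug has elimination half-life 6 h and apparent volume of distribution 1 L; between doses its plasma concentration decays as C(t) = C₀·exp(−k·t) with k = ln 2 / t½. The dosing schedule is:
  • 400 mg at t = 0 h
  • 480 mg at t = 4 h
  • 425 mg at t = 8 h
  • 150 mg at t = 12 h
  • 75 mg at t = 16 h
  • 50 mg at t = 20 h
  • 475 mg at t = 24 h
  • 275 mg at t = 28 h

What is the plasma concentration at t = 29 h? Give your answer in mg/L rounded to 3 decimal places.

645.333 mg/L

k = ln 2 / 6 = 0.11552 per h
Dose 1 (400 mg at t=0 h): 400·exp(−0.11552·29) = 14.031 mg/L
Dose 2 (480 mg at t=4 h): 480·exp(−0.11552·25) = 26.727 mg/L
Dose 3 (425 mg at t=8 h): 425·exp(−0.11552·21) = 37.565 mg/L
Dose 4 (150 mg at t=12 h): 150·exp(−0.11552·17) = 21.046 mg/L
Dose 5 (75 mg at t=16 h): 75·exp(−0.11552·13) = 16.704 mg/L
Dose 6 (50 mg at t=20 h): 50·exp(−0.11552·9) = 17.678 mg/L
Dose 7 (475 mg at t=24 h): 475·exp(−0.11552·5) = 266.585 mg/L
Dose 8 (275 mg at t=28 h): 275·exp(−0.11552·1) = 244.997 mg/L
C(29) = 14.031 + 26.727 + 37.565 + 21.046 + 16.704 + 17.678 + 266.585 + 244.997 = 645.333 mg/L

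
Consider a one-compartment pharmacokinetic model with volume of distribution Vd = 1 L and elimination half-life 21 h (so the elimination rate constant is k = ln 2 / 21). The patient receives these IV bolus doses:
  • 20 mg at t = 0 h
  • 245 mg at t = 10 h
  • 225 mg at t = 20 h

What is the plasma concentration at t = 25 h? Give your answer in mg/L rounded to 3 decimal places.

348.862 mg/L

k = ln 2 / 21 = 0.03301 per h
Dose 1 (20 mg at t=0 h): 20·exp(−0.03301·25) = 8.763 mg/L
Dose 2 (245 mg at t=10 h): 245·exp(−0.03301·15) = 149.329 mg/L
Dose 3 (225 mg at t=20 h): 225·exp(−0.03301·5) = 190.769 mg/L
C(25) = 8.763 + 149.329 + 190.769 = 348.862 mg/L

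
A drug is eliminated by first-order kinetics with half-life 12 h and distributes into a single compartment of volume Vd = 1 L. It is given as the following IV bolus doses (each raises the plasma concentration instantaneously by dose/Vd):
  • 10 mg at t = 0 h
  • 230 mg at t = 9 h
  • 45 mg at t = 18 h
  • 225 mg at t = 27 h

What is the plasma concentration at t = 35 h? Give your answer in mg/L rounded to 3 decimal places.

211.148 mg/L

k = ln 2 / 12 = 0.05776 per h
Dose 1 (10 mg at t=0 h): 10·exp(−0.05776·35) = 1.324 mg/L
Dose 2 (230 mg at t=9 h): 230·exp(−0.05776·26) = 51.227 mg/L
Dose 3 (45 mg at t=18 h): 45·exp(−0.05776·17) = 16.856 mg/L
Dose 4 (225 mg at t=27 h): 225·exp(−0.05776·8) = 141.741 mg/L
C(35) = 1.324 + 51.227 + 16.856 + 141.741 = 211.148 mg/L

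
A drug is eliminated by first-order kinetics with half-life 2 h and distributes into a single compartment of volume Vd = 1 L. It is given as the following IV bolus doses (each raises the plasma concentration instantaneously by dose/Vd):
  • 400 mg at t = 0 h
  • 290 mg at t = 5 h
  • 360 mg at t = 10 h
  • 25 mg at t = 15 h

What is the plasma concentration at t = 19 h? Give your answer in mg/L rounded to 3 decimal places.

k = ln 2 / 2 = 0.34657 per h
Dose 1 (400 mg at t=0 h): 400·exp(−0.34657·19) = 0.552 mg/L
Dose 2 (290 mg at t=5 h): 290·exp(−0.34657·14) = 2.266 mg/L
Dose 3 (360 mg at t=10 h): 360·exp(−0.34657·9) = 15.910 mg/L
Dose 4 (25 mg at t=15 h): 25·exp(−0.34657·4) = 6.250 mg/L
C(19) = 0.552 + 2.266 + 15.910 + 6.250 = 24.978 mg/L

24.978 mg/L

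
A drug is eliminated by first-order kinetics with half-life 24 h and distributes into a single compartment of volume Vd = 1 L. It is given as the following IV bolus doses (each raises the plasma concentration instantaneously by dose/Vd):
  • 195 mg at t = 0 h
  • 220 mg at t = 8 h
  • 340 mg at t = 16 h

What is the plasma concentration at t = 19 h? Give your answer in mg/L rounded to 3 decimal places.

k = ln 2 / 24 = 0.02888 per h
Dose 1 (195 mg at t=0 h): 195·exp(−0.02888·19) = 112.647 mg/L
Dose 2 (220 mg at t=8 h): 220·exp(−0.02888·11) = 160.122 mg/L
Dose 3 (340 mg at t=16 h): 340·exp(−0.02888·3) = 311.781 mg/L
C(19) = 112.647 + 160.122 + 311.781 = 584.550 mg/L

584.550 mg/L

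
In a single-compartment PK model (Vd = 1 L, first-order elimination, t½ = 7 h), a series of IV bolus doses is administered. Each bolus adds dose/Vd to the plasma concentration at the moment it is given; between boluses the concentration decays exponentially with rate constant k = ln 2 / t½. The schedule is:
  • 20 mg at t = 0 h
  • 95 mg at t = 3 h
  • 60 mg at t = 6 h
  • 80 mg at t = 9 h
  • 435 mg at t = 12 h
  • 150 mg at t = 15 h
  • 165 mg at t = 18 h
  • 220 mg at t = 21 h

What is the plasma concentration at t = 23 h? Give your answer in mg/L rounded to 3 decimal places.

k = ln 2 / 7 = 0.09902 per h
Dose 1 (20 mg at t=0 h): 20·exp(−0.09902·23) = 2.051 mg/L
Dose 2 (95 mg at t=3 h): 95·exp(−0.09902·20) = 13.111 mg/L
Dose 3 (60 mg at t=6 h): 60·exp(−0.09902·17) = 11.145 mg/L
Dose 4 (80 mg at t=9 h): 80·exp(−0.09902·14) = 20.000 mg/L
Dose 5 (435 mg at t=12 h): 435·exp(−0.09902·11) = 146.367 mg/L
Dose 6 (150 mg at t=15 h): 150·exp(−0.09902·8) = 67.929 mg/L
Dose 7 (165 mg at t=18 h): 165·exp(−0.09902·5) = 100.569 mg/L
Dose 8 (220 mg at t=21 h): 220·exp(−0.09902·2) = 180.474 mg/L
C(23) = 2.051 + 13.111 + 11.145 + 20.000 + 146.367 + 67.929 + 100.569 + 180.474 = 541.645 mg/L

541.645 mg/L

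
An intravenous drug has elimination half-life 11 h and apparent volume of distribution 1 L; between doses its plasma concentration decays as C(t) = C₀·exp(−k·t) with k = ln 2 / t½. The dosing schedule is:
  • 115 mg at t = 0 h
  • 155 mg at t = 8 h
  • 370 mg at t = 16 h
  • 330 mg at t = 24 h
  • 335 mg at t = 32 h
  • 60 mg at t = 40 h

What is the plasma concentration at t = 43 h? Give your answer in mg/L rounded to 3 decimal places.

409.069 mg/L

k = ln 2 / 11 = 0.06301 per h
Dose 1 (115 mg at t=0 h): 115·exp(−0.06301·43) = 7.655 mg/L
Dose 2 (155 mg at t=8 h): 155·exp(−0.06301·35) = 17.081 mg/L
Dose 3 (370 mg at t=16 h): 370·exp(−0.06301·27) = 67.501 mg/L
Dose 4 (330 mg at t=24 h): 330·exp(−0.06301·19) = 99.667 mg/L
Dose 5 (335 mg at t=32 h): 335·exp(−0.06301·11) = 167.500 mg/L
Dose 6 (60 mg at t=40 h): 60·exp(−0.06301·3) = 49.665 mg/L
C(43) = 7.655 + 17.081 + 67.501 + 99.667 + 167.500 + 49.665 = 409.069 mg/L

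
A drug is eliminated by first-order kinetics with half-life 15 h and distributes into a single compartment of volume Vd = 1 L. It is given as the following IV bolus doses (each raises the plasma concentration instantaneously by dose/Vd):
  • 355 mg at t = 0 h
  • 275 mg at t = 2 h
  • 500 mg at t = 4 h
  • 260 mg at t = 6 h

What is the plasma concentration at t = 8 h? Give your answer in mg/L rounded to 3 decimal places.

1106.367 mg/L

k = ln 2 / 15 = 0.04621 per h
Dose 1 (355 mg at t=0 h): 355·exp(−0.04621·8) = 245.290 mg/L
Dose 2 (275 mg at t=2 h): 275·exp(−0.04621·6) = 208.411 mg/L
Dose 3 (500 mg at t=4 h): 500·exp(−0.04621·4) = 415.619 mg/L
Dose 4 (260 mg at t=6 h): 260·exp(−0.04621·2) = 237.048 mg/L
C(8) = 245.290 + 208.411 + 415.619 + 237.048 = 1106.367 mg/L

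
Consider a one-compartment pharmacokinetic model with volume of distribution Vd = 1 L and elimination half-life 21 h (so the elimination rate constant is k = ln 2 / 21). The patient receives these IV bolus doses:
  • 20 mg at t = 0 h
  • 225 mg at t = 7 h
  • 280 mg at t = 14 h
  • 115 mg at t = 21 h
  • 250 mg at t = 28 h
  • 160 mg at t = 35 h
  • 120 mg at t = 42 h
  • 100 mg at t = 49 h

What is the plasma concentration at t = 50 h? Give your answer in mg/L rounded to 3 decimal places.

595.118 mg/L

k = ln 2 / 21 = 0.03301 per h
Dose 1 (20 mg at t=0 h): 20·exp(−0.03301·50) = 3.840 mg/L
Dose 2 (225 mg at t=7 h): 225·exp(−0.03301·43) = 54.424 mg/L
Dose 3 (280 mg at t=14 h): 280·exp(−0.03301·36) = 85.331 mg/L
Dose 4 (115 mg at t=21 h): 115·exp(−0.03301·29) = 44.156 mg/L
Dose 5 (250 mg at t=28 h): 250·exp(−0.03301·22) = 120.941 mg/L
Dose 6 (160 mg at t=35 h): 160·exp(−0.03301·15) = 97.521 mg/L
Dose 7 (120 mg at t=42 h): 120·exp(−0.03301·8) = 92.152 mg/L
Dose 8 (100 mg at t=49 h): 100·exp(−0.03301·1) = 96.753 mg/L
C(50) = 3.840 + 54.424 + 85.331 + 44.156 + 120.941 + 97.521 + 92.152 + 96.753 = 595.118 mg/L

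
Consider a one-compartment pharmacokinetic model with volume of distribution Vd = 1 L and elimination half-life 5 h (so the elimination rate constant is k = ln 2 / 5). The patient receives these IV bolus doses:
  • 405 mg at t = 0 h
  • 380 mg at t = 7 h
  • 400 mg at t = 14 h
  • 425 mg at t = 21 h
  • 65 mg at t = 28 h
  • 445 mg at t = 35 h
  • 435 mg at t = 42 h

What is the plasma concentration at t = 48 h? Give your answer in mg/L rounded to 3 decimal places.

k = ln 2 / 5 = 0.13863 per h
Dose 1 (405 mg at t=0 h): 405·exp(−0.13863·48) = 0.522 mg/L
Dose 2 (380 mg at t=7 h): 380·exp(−0.13863·41) = 1.292 mg/L
Dose 3 (400 mg at t=14 h): 400·exp(−0.13863·34) = 3.590 mg/L
Dose 4 (425 mg at t=21 h): 425·exp(−0.13863·27) = 10.065 mg/L
Dose 5 (65 mg at t=28 h): 65·exp(−0.13863·20) = 4.062 mg/L
Dose 6 (445 mg at t=35 h): 445·exp(−0.13863·13) = 73.398 mg/L
Dose 7 (435 mg at t=42 h): 435·exp(−0.13863·6) = 189.345 mg/L
C(48) = 0.522 + 1.292 + 3.590 + 10.065 + 4.062 + 73.398 + 189.345 = 282.274 mg/L

282.274 mg/L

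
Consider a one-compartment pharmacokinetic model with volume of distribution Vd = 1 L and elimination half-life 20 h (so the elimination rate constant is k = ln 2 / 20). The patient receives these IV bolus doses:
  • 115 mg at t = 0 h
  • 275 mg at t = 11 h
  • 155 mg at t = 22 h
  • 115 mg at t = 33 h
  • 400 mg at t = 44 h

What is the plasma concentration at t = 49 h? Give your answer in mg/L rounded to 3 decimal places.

557.945 mg/L

k = ln 2 / 20 = 0.03466 per h
Dose 1 (115 mg at t=0 h): 115·exp(−0.03466·49) = 21.046 mg/L
Dose 2 (275 mg at t=11 h): 275·exp(−0.03466·38) = 73.684 mg/L
Dose 3 (155 mg at t=22 h): 155·exp(−0.03466·27) = 60.805 mg/L
Dose 4 (115 mg at t=33 h): 115·exp(−0.03466·16) = 66.050 mg/L
Dose 5 (400 mg at t=44 h): 400·exp(−0.03466·5) = 336.359 mg/L
C(49) = 21.046 + 73.684 + 60.805 + 66.050 + 336.359 = 557.945 mg/L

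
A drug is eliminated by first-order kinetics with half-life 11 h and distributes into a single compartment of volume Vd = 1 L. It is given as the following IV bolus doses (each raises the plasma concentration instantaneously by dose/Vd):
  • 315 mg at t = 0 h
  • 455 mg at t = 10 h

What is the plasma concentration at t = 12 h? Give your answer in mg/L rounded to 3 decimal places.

k = ln 2 / 11 = 0.06301 per h
Dose 1 (315 mg at t=0 h): 315·exp(−0.06301·12) = 147.882 mg/L
Dose 2 (455 mg at t=10 h): 455·exp(−0.06301·2) = 401.124 mg/L
C(12) = 147.882 + 401.124 = 549.006 mg/L

549.006 mg/L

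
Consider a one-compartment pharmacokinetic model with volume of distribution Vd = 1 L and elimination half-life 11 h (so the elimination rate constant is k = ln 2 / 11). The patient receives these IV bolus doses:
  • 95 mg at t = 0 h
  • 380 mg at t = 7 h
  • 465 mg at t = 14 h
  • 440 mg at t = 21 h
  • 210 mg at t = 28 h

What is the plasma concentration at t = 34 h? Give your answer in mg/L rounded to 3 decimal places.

k = ln 2 / 11 = 0.06301 per h
Dose 1 (95 mg at t=0 h): 95·exp(−0.06301·34) = 11.150 mg/L
Dose 2 (380 mg at t=7 h): 380·exp(−0.06301·27) = 69.325 mg/L
Dose 3 (465 mg at t=14 h): 465·exp(−0.06301·20) = 131.864 mg/L
Dose 4 (440 mg at t=21 h): 440·exp(−0.06301·13) = 193.950 mg/L
Dose 5 (210 mg at t=28 h): 210·exp(−0.06301·6) = 143.887 mg/L
C(34) = 11.150 + 69.325 + 131.864 + 193.950 + 143.887 = 550.176 mg/L

550.176 mg/L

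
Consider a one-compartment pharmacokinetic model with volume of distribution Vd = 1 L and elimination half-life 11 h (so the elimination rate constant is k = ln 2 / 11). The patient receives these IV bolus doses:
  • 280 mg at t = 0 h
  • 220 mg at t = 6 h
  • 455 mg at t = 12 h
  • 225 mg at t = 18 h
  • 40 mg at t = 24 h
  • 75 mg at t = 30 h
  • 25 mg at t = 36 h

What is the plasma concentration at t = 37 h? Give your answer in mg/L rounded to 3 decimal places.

309.863 mg/L

k = ln 2 / 11 = 0.06301 per h
Dose 1 (280 mg at t=0 h): 280·exp(−0.06301·37) = 27.202 mg/L
Dose 2 (220 mg at t=6 h): 220·exp(−0.06301·31) = 31.194 mg/L
Dose 3 (455 mg at t=12 h): 455·exp(−0.06301·25) = 94.157 mg/L
Dose 4 (225 mg at t=18 h): 225·exp(−0.06301·19) = 67.955 mg/L
Dose 5 (40 mg at t=24 h): 40·exp(−0.06301·13) = 17.632 mg/L
Dose 6 (75 mg at t=30 h): 75·exp(−0.06301·7) = 48.250 mg/L
Dose 7 (25 mg at t=36 h): 25·exp(−0.06301·1) = 23.473 mg/L
C(37) = 27.202 + 31.194 + 94.157 + 67.955 + 17.632 + 48.250 + 23.473 = 309.863 mg/L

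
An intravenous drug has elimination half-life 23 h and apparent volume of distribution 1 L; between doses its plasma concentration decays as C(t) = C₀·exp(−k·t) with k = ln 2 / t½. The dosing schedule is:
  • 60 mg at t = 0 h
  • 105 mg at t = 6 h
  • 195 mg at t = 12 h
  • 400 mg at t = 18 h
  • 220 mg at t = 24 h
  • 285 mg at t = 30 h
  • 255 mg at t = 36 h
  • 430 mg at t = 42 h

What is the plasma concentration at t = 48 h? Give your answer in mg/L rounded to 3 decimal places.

k = ln 2 / 23 = 0.03014 per h
Dose 1 (60 mg at t=0 h): 60·exp(−0.03014·48) = 14.123 mg/L
Dose 2 (105 mg at t=6 h): 105·exp(−0.03014·42) = 29.613 mg/L
Dose 3 (195 mg at t=12 h): 195·exp(−0.03014·36) = 65.896 mg/L
Dose 4 (400 mg at t=18 h): 400·exp(−0.03014·30) = 161.962 mg/L
Dose 5 (220 mg at t=24 h): 220·exp(−0.03014·24) = 106.734 mg/L
Dose 6 (285 mg at t=30 h): 285·exp(−0.03014·18) = 165.675 mg/L
Dose 7 (255 mg at t=36 h): 255·exp(−0.03014·12) = 177.616 mg/L
Dose 8 (430 mg at t=42 h): 430·exp(−0.03014·6) = 358.871 mg/L
C(48) = 14.123 + 29.613 + 65.896 + 161.962 + 106.734 + 165.675 + 177.616 + 358.871 = 1080.489 mg/L

1080.489 mg/L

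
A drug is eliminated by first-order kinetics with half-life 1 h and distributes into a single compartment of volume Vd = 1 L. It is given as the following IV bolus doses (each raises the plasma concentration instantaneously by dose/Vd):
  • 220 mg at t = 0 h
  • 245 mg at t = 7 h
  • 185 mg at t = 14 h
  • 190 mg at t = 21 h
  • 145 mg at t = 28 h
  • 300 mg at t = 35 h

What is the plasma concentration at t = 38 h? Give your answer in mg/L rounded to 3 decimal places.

k = ln 2 / 1 = 0.69315 per h
Dose 1 (220 mg at t=0 h): 220·exp(−0.69315·38) = 0.000 mg/L
Dose 2 (245 mg at t=7 h): 245·exp(−0.69315·31) = 0.000 mg/L
Dose 3 (185 mg at t=14 h): 185·exp(−0.69315·24) = 0.000 mg/L
Dose 4 (190 mg at t=21 h): 190·exp(−0.69315·17) = 0.001 mg/L
Dose 5 (145 mg at t=28 h): 145·exp(−0.69315·10) = 0.142 mg/L
Dose 6 (300 mg at t=35 h): 300·exp(−0.69315·3) = 37.500 mg/L
C(38) = 0.000 + 0.000 + 0.000 + 0.001 + 0.142 + 37.500 = 37.643 mg/L

37.643 mg/L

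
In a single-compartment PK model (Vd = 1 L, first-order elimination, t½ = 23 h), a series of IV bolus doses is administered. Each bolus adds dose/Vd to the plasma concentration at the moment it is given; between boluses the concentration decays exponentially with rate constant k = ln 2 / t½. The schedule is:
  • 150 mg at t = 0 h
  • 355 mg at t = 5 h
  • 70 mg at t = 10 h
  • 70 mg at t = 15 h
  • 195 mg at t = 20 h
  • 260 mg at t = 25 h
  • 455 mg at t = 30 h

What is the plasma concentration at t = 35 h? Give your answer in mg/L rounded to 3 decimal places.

975.032 mg/L

k = ln 2 / 23 = 0.03014 per h
Dose 1 (150 mg at t=0 h): 150·exp(−0.03014·35) = 52.240 mg/L
Dose 2 (355 mg at t=5 h): 355·exp(−0.03014·30) = 143.741 mg/L
Dose 3 (70 mg at t=10 h): 70·exp(−0.03014·25) = 32.953 mg/L
Dose 4 (70 mg at t=15 h): 70·exp(−0.03014·20) = 38.312 mg/L
Dose 5 (195 mg at t=20 h): 195·exp(−0.03014·15) = 124.083 mg/L
Dose 6 (260 mg at t=25 h): 260·exp(−0.03014·10) = 192.349 mg/L
Dose 7 (455 mg at t=30 h): 455·exp(−0.03014·5) = 391.354 mg/L
C(35) = 52.240 + 143.741 + 32.953 + 38.312 + 124.083 + 192.349 + 391.354 = 975.032 mg/L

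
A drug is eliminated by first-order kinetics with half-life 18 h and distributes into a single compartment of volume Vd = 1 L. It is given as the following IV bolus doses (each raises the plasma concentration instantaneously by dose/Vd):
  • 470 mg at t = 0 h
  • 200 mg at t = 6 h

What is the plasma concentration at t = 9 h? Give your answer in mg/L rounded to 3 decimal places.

510.520 mg/L

k = ln 2 / 18 = 0.03851 per h
Dose 1 (470 mg at t=0 h): 470·exp(−0.03851·9) = 332.340 mg/L
Dose 2 (200 mg at t=6 h): 200·exp(−0.03851·3) = 178.180 mg/L
C(9) = 332.340 + 178.180 = 510.520 mg/L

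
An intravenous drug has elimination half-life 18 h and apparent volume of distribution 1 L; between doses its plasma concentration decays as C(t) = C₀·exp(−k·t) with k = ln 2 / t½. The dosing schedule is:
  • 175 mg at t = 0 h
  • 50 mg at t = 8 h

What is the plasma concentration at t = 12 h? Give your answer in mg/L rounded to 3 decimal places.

153.105 mg/L

k = ln 2 / 18 = 0.03851 per h
Dose 1 (175 mg at t=0 h): 175·exp(−0.03851·12) = 110.243 mg/L
Dose 2 (50 mg at t=8 h): 50·exp(−0.03851·4) = 42.862 mg/L
C(12) = 110.243 + 42.862 = 153.105 mg/L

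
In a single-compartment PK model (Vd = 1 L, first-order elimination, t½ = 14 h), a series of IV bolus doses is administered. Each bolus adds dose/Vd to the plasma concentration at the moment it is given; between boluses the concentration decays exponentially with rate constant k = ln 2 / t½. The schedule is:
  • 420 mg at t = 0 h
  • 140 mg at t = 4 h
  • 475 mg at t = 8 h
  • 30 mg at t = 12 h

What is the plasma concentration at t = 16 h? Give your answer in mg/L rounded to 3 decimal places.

611.750 mg/L

k = ln 2 / 14 = 0.04951 per h
Dose 1 (420 mg at t=0 h): 420·exp(−0.04951·16) = 190.202 mg/L
Dose 2 (140 mg at t=4 h): 140·exp(−0.04951·12) = 77.286 mg/L
Dose 3 (475 mg at t=8 h): 475·exp(−0.04951·8) = 319.651 mg/L
Dose 4 (30 mg at t=12 h): 30·exp(−0.04951·4) = 24.610 mg/L
C(16) = 190.202 + 77.286 + 319.651 + 24.610 = 611.750 mg/L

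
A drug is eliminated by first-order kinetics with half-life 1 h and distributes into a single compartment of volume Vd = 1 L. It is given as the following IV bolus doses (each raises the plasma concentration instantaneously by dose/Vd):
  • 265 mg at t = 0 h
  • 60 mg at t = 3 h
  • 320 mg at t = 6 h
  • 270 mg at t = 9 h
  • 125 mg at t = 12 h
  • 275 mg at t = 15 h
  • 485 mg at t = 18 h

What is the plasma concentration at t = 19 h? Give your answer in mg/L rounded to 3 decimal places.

260.968 mg/L

k = ln 2 / 1 = 0.69315 per h
Dose 1 (265 mg at t=0 h): 265·exp(−0.69315·19) = 0.001 mg/L
Dose 2 (60 mg at t=3 h): 60·exp(−0.69315·16) = 0.001 mg/L
Dose 3 (320 mg at t=6 h): 320·exp(−0.69315·13) = 0.039 mg/L
Dose 4 (270 mg at t=9 h): 270·exp(−0.69315·10) = 0.264 mg/L
Dose 5 (125 mg at t=12 h): 125·exp(−0.69315·7) = 0.977 mg/L
Dose 6 (275 mg at t=15 h): 275·exp(−0.69315·4) = 17.188 mg/L
Dose 7 (485 mg at t=18 h): 485·exp(−0.69315·1) = 242.500 mg/L
C(19) = 0.001 + 0.001 + 0.039 + 0.264 + 0.977 + 17.188 + 242.500 = 260.968 mg/L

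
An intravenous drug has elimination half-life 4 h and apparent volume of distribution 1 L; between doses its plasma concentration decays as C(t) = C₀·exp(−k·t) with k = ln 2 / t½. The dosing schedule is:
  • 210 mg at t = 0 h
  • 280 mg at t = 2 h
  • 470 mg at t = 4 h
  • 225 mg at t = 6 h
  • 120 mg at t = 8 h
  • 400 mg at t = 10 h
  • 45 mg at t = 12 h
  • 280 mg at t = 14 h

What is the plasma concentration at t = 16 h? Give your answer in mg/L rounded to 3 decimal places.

k = ln 2 / 4 = 0.17329 per h
Dose 1 (210 mg at t=0 h): 210·exp(−0.17329·16) = 13.125 mg/L
Dose 2 (280 mg at t=2 h): 280·exp(−0.17329·14) = 24.749 mg/L
Dose 3 (470 mg at t=4 h): 470·exp(−0.17329·12) = 58.750 mg/L
Dose 4 (225 mg at t=6 h): 225·exp(−0.17329·10) = 39.775 mg/L
Dose 5 (120 mg at t=8 h): 120·exp(−0.17329·8) = 30.000 mg/L
Dose 6 (400 mg at t=10 h): 400·exp(−0.17329·6) = 141.421 mg/L
Dose 7 (45 mg at t=12 h): 45·exp(−0.17329·4) = 22.500 mg/L
Dose 8 (280 mg at t=14 h): 280·exp(−0.17329·2) = 197.990 mg/L
C(16) = 13.125 + 24.749 + 58.750 + 39.775 + 30.000 + 141.421 + 22.500 + 197.990 = 528.310 mg/L

528.310 mg/L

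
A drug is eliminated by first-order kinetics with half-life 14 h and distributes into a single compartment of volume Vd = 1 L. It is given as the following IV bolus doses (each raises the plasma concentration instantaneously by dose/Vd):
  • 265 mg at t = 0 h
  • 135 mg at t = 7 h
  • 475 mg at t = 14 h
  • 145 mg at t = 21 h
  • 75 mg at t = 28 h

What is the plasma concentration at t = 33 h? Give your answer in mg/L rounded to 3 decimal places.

k = ln 2 / 14 = 0.04951 per h
Dose 1 (265 mg at t=0 h): 265·exp(−0.04951·33) = 51.722 mg/L
Dose 2 (135 mg at t=7 h): 135·exp(−0.04951·26) = 37.263 mg/L
Dose 3 (475 mg at t=14 h): 475·exp(−0.04951·19) = 185.418 mg/L
Dose 4 (145 mg at t=21 h): 145·exp(−0.04951·12) = 80.046 mg/L
Dose 5 (75 mg at t=28 h): 75·exp(−0.04951·5) = 58.553 mg/L
C(33) = 51.722 + 37.263 + 185.418 + 80.046 + 58.553 = 413.003 mg/L

413.003 mg/L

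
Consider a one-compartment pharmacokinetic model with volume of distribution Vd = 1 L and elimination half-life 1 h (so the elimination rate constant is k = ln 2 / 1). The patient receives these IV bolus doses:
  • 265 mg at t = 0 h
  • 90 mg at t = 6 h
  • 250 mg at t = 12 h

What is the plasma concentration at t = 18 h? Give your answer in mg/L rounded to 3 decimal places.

k = ln 2 / 1 = 0.69315 per h
Dose 1 (265 mg at t=0 h): 265·exp(−0.69315·18) = 0.001 mg/L
Dose 2 (90 mg at t=6 h): 90·exp(−0.69315·12) = 0.022 mg/L
Dose 3 (250 mg at t=12 h): 250·exp(−0.69315·6) = 3.906 mg/L
C(18) = 0.001 + 0.022 + 3.906 = 3.929 mg/L

3.929 mg/L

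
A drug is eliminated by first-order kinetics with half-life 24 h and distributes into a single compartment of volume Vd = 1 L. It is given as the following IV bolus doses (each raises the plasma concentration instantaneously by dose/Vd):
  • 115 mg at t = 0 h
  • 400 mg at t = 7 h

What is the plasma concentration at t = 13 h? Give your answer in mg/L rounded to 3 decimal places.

k = ln 2 / 24 = 0.02888 per h
Dose 1 (115 mg at t=0 h): 115·exp(−0.02888·13) = 79.002 mg/L
Dose 2 (400 mg at t=7 h): 400·exp(−0.02888·6) = 336.359 mg/L
C(13) = 79.002 + 336.359 = 415.361 mg/L

415.361 mg/L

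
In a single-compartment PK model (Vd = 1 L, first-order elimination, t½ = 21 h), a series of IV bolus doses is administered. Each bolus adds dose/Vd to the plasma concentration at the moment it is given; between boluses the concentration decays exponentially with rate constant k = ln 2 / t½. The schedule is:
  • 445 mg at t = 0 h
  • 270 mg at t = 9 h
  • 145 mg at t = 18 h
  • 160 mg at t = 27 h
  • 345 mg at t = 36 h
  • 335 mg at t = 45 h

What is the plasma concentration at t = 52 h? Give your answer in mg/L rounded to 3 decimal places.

731.935 mg/L

k = ln 2 / 21 = 0.03301 per h
Dose 1 (445 mg at t=0 h): 445·exp(−0.03301·52) = 79.975 mg/L
Dose 2 (270 mg at t=9 h): 270·exp(−0.03301·43) = 65.308 mg/L
Dose 3 (145 mg at t=18 h): 145·exp(−0.03301·34) = 47.205 mg/L
Dose 4 (160 mg at t=27 h): 160·exp(−0.03301·25) = 70.105 mg/L
Dose 5 (345 mg at t=36 h): 345·exp(−0.03301·16) = 203.452 mg/L
Dose 6 (335 mg at t=45 h): 335·exp(−0.03301·7) = 265.890 mg/L
C(52) = 79.975 + 65.308 + 47.205 + 70.105 + 203.452 + 265.890 = 731.935 mg/L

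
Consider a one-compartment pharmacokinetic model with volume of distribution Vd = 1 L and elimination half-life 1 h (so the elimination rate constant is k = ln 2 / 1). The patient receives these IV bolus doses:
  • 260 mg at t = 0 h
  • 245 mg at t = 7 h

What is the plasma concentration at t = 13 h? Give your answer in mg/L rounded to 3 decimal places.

k = ln 2 / 1 = 0.69315 per h
Dose 1 (260 mg at t=0 h): 260·exp(−0.69315·13) = 0.032 mg/L
Dose 2 (245 mg at t=7 h): 245·exp(−0.69315·6) = 3.828 mg/L
C(13) = 0.032 + 3.828 = 3.860 mg/L

3.860 mg/L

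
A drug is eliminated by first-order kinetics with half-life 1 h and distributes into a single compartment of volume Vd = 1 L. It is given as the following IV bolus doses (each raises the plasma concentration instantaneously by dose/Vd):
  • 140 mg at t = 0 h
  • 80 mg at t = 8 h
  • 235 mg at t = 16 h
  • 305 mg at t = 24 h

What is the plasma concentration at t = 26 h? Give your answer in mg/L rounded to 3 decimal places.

76.480 mg/L

k = ln 2 / 1 = 0.69315 per h
Dose 1 (140 mg at t=0 h): 140·exp(−0.69315·26) = 0.000 mg/L
Dose 2 (80 mg at t=8 h): 80·exp(−0.69315·18) = 0.000 mg/L
Dose 3 (235 mg at t=16 h): 235·exp(−0.69315·10) = 0.229 mg/L
Dose 4 (305 mg at t=24 h): 305·exp(−0.69315·2) = 76.250 mg/L
C(26) = 0.000 + 0.000 + 0.229 + 76.250 = 76.480 mg/L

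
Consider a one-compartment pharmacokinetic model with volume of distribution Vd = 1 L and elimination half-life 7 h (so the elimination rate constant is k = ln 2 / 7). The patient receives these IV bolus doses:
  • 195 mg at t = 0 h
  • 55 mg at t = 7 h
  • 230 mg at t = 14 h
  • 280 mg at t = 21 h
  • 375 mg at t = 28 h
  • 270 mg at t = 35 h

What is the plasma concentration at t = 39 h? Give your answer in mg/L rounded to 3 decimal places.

380.743 mg/L

k = ln 2 / 7 = 0.09902 per h
Dose 1 (195 mg at t=0 h): 195·exp(−0.09902·39) = 4.101 mg/L
Dose 2 (55 mg at t=7 h): 55·exp(−0.09902·32) = 2.313 mg/L
Dose 3 (230 mg at t=14 h): 230·exp(−0.09902·25) = 19.347 mg/L
Dose 4 (280 mg at t=21 h): 280·exp(−0.09902·18) = 47.107 mg/L
Dose 5 (375 mg at t=28 h): 375·exp(−0.09902·11) = 126.178 mg/L
Dose 6 (270 mg at t=35 h): 270·exp(−0.09902·4) = 181.697 mg/L
C(39) = 4.101 + 2.313 + 19.347 + 47.107 + 126.178 + 181.697 = 380.743 mg/L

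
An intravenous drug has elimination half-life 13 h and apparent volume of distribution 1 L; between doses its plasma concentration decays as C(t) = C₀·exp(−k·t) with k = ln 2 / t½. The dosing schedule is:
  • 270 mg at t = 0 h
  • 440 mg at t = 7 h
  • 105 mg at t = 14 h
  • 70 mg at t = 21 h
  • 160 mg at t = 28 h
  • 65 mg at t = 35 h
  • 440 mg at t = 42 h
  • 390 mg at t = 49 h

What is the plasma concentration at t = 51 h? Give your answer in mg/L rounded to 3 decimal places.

k = ln 2 / 13 = 0.05332 per h
Dose 1 (270 mg at t=0 h): 270·exp(−0.05332·51) = 17.799 mg/L
Dose 2 (440 mg at t=7 h): 440·exp(−0.05332·44) = 42.129 mg/L
Dose 3 (105 mg at t=14 h): 105·exp(−0.05332·37) = 14.602 mg/L
Dose 4 (70 mg at t=21 h): 70·exp(−0.05332·30) = 14.139 mg/L
Dose 5 (160 mg at t=28 h): 160·exp(−0.05332·23) = 46.938 mg/L
Dose 6 (65 mg at t=35 h): 65·exp(−0.05332·16) = 27.696 mg/L
Dose 7 (440 mg at t=42 h): 440·exp(−0.05332·9) = 272.300 mg/L
Dose 8 (390 mg at t=49 h): 390·exp(−0.05332·2) = 350.552 mg/L
C(51) = 17.799 + 42.129 + 14.602 + 14.139 + 46.938 + 27.696 + 272.300 + 350.552 = 786.155 mg/L

786.155 mg/L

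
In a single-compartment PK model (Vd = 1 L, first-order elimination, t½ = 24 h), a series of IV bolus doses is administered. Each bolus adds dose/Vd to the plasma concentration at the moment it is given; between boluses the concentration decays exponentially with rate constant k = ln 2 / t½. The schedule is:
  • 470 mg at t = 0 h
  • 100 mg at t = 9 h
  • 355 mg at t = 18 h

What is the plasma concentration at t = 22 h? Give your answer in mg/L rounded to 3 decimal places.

k = ln 2 / 24 = 0.02888 per h
Dose 1 (470 mg at t=0 h): 470·exp(−0.02888·22) = 248.974 mg/L
Dose 2 (100 mg at t=9 h): 100·exp(−0.02888·13) = 68.698 mg/L
Dose 3 (355 mg at t=18 h): 355·exp(−0.02888·4) = 316.269 mg/L
C(22) = 248.974 + 68.698 + 316.269 = 633.941 mg/L

633.941 mg/L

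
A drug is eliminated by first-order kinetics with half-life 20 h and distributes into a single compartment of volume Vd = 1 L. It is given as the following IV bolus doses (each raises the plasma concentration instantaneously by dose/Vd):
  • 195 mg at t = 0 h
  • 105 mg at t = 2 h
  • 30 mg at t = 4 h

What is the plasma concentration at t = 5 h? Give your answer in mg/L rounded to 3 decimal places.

287.584 mg/L

k = ln 2 / 20 = 0.03466 per h
Dose 1 (195 mg at t=0 h): 195·exp(−0.03466·5) = 163.975 mg/L
Dose 2 (105 mg at t=2 h): 105·exp(−0.03466·3) = 94.631 mg/L
Dose 3 (30 mg at t=4 h): 30·exp(−0.03466·1) = 28.978 mg/L
C(5) = 163.975 + 94.631 + 28.978 = 287.584 mg/L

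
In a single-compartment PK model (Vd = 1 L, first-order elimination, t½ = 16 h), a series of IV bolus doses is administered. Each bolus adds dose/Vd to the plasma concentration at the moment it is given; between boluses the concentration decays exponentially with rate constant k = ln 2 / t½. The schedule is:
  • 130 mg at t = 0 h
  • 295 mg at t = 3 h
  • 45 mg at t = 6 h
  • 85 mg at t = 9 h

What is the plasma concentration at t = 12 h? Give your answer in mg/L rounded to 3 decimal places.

386.392 mg/L

k = ln 2 / 16 = 0.04332 per h
Dose 1 (130 mg at t=0 h): 130·exp(−0.04332·12) = 77.298 mg/L
Dose 2 (295 mg at t=3 h): 295·exp(−0.04332·9) = 199.753 mg/L
Dose 3 (45 mg at t=6 h): 45·exp(−0.04332·6) = 34.700 mg/L
Dose 4 (85 mg at t=9 h): 85·exp(−0.04332·3) = 74.641 mg/L
C(12) = 77.298 + 199.753 + 34.700 + 74.641 = 386.392 mg/L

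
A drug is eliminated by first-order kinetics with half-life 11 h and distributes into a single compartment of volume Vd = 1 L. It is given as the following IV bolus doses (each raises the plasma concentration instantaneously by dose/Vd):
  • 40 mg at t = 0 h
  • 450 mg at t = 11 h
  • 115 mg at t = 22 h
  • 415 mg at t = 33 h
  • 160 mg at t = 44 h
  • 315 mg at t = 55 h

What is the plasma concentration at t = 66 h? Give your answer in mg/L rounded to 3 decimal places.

271.250 mg/L

k = ln 2 / 11 = 0.06301 per h
Dose 1 (40 mg at t=0 h): 40·exp(−0.06301·66) = 0.625 mg/L
Dose 2 (450 mg at t=11 h): 450·exp(−0.06301·55) = 14.062 mg/L
Dose 3 (115 mg at t=22 h): 115·exp(−0.06301·44) = 7.187 mg/L
Dose 4 (415 mg at t=33 h): 415·exp(−0.06301·33) = 51.875 mg/L
Dose 5 (160 mg at t=44 h): 160·exp(−0.06301·22) = 40.000 mg/L
Dose 6 (315 mg at t=55 h): 315·exp(−0.06301·11) = 157.500 mg/L
C(66) = 0.625 + 14.062 + 7.187 + 51.875 + 40.000 + 157.500 = 271.250 mg/L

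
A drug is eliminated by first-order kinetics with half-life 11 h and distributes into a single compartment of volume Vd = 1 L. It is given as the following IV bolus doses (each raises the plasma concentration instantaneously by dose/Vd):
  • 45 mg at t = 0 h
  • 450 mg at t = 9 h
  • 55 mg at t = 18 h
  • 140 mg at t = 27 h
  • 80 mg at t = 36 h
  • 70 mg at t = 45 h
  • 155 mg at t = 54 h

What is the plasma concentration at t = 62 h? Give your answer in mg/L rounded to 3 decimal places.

168.873 mg/L

k = ln 2 / 11 = 0.06301 per h
Dose 1 (45 mg at t=0 h): 45·exp(−0.06301·62) = 0.905 mg/L
Dose 2 (450 mg at t=9 h): 450·exp(−0.06301·53) = 15.951 mg/L
Dose 3 (55 mg at t=18 h): 55·exp(−0.06301·44) = 3.437 mg/L
Dose 4 (140 mg at t=27 h): 140·exp(−0.06301·35) = 15.428 mg/L
Dose 5 (80 mg at t=36 h): 80·exp(−0.06301·26) = 15.544 mg/L
Dose 6 (70 mg at t=45 h): 70·exp(−0.06301·17) = 23.981 mg/L
Dose 7 (155 mg at t=54 h): 155·exp(−0.06301·8) = 93.627 mg/L
C(62) = 0.905 + 15.951 + 3.437 + 15.428 + 15.544 + 23.981 + 93.627 = 168.873 mg/L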